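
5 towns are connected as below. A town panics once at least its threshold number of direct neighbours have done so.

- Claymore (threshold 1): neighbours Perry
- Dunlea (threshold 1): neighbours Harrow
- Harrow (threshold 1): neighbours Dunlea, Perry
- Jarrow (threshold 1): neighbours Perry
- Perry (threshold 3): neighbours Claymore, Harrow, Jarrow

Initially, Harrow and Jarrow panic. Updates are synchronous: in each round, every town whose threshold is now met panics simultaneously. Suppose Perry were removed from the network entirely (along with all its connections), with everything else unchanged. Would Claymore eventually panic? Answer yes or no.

With Perry removed:
Round 1 — Harrow, Jarrow panic (initial).
Round 2 — checking thresholds:
  Dunlea: 1 of 1 neighbours ≥ 1, panics.
Round 3 — no new panics; cascade stops.

no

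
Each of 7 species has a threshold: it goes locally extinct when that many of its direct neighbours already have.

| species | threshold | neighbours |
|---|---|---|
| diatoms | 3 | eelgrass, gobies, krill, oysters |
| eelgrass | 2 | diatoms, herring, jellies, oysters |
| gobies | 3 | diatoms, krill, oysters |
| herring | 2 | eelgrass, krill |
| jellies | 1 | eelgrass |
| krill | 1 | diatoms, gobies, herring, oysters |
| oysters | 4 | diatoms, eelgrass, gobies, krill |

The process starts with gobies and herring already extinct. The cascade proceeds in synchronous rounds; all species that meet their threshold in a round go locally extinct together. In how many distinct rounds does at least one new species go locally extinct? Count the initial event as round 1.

2

Round 1 — gobies, herring go locally extinct (initial).
Round 2 — checking thresholds:
  diatoms: 1 of 4 neighbours < 3, not yet.
  eelgrass: 1 of 4 neighbours < 2, not yet.
  krill: 2 of 4 neighbours ≥ 1, goes locally extinct.
  oysters: 1 of 4 neighbours < 4, not yet.
Round 3 — no new extinctions; cascade stops.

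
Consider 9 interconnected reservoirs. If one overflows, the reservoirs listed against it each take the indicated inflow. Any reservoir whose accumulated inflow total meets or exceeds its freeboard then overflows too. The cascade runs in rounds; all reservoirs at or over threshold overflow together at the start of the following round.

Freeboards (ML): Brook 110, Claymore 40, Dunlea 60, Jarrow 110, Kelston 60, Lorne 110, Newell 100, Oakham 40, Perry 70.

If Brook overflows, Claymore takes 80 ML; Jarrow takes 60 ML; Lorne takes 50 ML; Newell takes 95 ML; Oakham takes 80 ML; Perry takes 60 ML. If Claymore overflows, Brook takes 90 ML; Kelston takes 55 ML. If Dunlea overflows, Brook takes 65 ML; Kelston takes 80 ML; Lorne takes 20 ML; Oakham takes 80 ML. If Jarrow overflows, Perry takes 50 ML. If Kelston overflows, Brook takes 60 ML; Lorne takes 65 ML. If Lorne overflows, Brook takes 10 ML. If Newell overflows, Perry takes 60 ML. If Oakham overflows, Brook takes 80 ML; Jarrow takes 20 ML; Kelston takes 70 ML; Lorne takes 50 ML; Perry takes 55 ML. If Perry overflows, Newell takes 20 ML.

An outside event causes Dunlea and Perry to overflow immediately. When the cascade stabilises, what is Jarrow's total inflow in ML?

Round 1 — Dunlea, Perry overflow (initial).
  Brook: +65 → 65 < 110
  Kelston: +80 → 80 ≥ 60
  Lorne: +20 → 20 < 110
  Newell: +20 → 20 < 100
  Oakham: +80 → 80 ≥ 40
Round 2 — Kelston, Oakham overflow.
  Brook: +60+80 → 205 ≥ 110
  Jarrow: +20 → 20 < 110
  Lorne: +65+50 → 135 ≥ 110
Round 3 — Brook, Lorne overflow.
  Claymore: +80 → 80 ≥ 40
  Jarrow: +60 → 80 < 110
  Newell: +95 → 115 ≥ 100
Round 4 — Claymore, Newell overflow.
No further overflows.

80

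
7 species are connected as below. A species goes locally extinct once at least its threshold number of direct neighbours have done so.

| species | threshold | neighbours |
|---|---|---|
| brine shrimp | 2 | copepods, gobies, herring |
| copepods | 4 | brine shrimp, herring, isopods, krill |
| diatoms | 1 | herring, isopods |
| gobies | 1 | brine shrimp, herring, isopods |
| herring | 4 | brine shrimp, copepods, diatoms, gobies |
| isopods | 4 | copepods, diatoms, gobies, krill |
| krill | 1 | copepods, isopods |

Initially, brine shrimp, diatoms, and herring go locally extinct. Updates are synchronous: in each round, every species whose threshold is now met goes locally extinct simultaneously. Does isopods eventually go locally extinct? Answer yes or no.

Round 1 — brine shrimp, diatoms, herring go locally extinct (initial).
Round 2 — checking thresholds:
  copepods: 2 of 4 neighbours < 4, holds.
  gobies: 2 of 3 neighbours ≥ 1, goes locally extinct.
  isopods: 1 of 4 neighbours < 4, holds.
Round 3 — no new extinctions; cascade stops.

no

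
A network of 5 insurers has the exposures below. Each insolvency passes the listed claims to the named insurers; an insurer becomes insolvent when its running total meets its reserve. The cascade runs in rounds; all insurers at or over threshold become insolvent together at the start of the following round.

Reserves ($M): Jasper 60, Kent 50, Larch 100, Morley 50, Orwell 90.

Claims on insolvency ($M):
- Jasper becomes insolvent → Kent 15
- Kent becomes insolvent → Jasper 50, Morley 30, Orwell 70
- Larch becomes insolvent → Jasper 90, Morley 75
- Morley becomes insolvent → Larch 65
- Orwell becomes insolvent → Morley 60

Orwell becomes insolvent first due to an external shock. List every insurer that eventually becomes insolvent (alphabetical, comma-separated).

Morley, Orwell

Round 1 — Orwell becomes insolvent (initial).
  Morley: +60 → 60 ≥ 50
Round 2 — Morley becomes insolvent.
  Larch: +65 → 65 < 100
No further insolvencies.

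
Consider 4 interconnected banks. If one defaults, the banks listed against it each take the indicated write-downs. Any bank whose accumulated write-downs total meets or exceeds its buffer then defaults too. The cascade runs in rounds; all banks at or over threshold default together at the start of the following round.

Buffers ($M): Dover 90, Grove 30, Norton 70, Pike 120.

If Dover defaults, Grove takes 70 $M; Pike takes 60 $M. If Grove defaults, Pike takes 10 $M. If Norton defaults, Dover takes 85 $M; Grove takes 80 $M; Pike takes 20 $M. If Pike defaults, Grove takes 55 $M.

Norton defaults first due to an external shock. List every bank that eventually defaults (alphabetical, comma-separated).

Round 1 — Norton defaults (initial).
  Dover: +85 → 85 < 90
  Grove: +80 → 80 ≥ 30
  Pike: +20 → 20 < 120
Round 2 — Grove defaults.
  Pike: +10 → 30 < 120
No further defaults.

Grove, Norton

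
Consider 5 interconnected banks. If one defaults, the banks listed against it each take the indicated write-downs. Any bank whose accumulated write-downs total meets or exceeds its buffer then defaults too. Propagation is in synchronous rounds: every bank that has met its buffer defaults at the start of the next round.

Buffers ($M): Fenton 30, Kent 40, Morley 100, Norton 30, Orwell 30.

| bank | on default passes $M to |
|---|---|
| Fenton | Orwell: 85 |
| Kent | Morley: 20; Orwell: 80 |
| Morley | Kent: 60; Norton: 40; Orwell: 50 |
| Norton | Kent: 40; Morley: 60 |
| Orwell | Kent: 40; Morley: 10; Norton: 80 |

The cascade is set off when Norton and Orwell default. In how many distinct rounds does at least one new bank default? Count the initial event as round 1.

2

Round 1 — Norton, Orwell default (initial).
  Kent: +40+40 → 80 ≥ 40
  Morley: +60+10 → 70 < 100
Round 2 — Kent defaults.
  Morley: +20 → 90 < 100
No further defaults.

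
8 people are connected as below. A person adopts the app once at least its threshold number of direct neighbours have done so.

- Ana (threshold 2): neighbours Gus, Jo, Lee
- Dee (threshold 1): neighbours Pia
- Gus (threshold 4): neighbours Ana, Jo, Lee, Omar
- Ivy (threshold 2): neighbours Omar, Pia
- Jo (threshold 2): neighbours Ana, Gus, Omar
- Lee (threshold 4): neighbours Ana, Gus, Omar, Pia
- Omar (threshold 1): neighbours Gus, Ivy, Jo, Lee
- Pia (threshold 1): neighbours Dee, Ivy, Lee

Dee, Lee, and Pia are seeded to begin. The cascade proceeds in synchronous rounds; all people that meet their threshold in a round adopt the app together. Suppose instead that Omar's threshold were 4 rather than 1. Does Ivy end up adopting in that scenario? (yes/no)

no

With Omar's threshold at 4:
Round 1 — Dee, Lee, Pia adopt the app (initial).
Round 2 — no new adoptions; cascade stops.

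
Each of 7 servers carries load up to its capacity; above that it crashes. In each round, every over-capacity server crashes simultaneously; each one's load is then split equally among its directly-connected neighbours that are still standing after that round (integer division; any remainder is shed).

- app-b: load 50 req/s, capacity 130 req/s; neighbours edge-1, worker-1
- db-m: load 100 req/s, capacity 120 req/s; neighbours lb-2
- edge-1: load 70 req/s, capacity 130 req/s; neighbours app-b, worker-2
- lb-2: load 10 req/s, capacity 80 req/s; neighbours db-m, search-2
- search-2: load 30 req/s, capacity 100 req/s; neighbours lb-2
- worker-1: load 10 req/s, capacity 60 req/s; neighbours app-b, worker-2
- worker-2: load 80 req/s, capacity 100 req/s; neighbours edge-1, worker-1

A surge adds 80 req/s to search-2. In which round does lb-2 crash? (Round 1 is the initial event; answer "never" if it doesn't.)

2

Round 1 — search-2 at 110 > 100. search-2 crashes.
  search-2 sheds 110 req/s to lb-2: 110 each.
    lb-2: 10+110 = 120 > 80
Round 2 — lb-2 crashes.
  lb-2 sheds 120 req/s to db-m: 120 each.
    db-m: 100+120 = 220 > 120
Round 3 — db-m crashes.
  db-m sheds 220 req/s: no online neighbours, lost.
No further crashes.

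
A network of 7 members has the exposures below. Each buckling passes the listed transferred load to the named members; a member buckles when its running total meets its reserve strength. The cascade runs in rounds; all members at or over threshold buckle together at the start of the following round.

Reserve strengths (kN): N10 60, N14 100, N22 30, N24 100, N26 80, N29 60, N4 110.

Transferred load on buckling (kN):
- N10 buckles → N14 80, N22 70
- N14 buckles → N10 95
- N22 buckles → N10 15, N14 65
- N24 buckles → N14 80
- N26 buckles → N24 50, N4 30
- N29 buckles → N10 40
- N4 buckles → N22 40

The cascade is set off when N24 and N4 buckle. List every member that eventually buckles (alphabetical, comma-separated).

N10, N14, N22, N24, N4

Round 1 — N24, N4 buckle (initial).
  N14: +80 → 80 < 100
  N22: +40 → 40 ≥ 30
Round 2 — N22 buckles.
  N10: +15 → 15 < 60
  N14: +65 → 145 ≥ 100
Round 3 — N14 buckles.
  N10: +95 → 110 ≥ 60
Round 4 — N10 buckles.
No further bucklings.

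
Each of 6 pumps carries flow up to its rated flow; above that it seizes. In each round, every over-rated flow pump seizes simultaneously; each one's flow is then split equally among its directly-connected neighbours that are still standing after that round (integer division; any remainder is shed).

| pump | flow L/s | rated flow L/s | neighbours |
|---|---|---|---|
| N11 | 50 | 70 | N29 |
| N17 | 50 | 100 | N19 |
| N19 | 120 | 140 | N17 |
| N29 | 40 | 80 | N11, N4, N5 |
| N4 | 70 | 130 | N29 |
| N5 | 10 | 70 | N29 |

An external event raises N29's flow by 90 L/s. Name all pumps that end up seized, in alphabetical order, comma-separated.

N11, N29

Round 1 — N29 at 130 > 80. N29 seizes.
  N29 sheds 130 L/s to N11, N4, N5: 43 each (1 lost).
    N11: 50+43 = 93 > 70
    N4: 70+43 = 113 ≤ 130
    N5: 10+43 = 53 ≤ 70
Round 2 — N11 seizes.
  N11 sheds 93 L/s: no online neighbours, lost.
No further seizures.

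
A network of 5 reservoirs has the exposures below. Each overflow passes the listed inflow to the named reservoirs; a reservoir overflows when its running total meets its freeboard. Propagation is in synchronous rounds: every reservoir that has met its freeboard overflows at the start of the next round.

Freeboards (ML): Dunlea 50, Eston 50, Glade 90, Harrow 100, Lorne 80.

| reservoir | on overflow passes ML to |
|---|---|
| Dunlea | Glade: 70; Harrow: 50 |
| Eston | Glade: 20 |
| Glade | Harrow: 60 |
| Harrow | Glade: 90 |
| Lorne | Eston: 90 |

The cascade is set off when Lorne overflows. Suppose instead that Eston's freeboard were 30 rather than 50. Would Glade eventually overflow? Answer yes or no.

With Eston's freeboard at 30:
Round 1 — Lorne overflows (initial).
  Eston: +90 → 90 ≥ 30
Round 2 — Eston overflows.
  Glade: +20 → 20 < 90
No further overflows.

no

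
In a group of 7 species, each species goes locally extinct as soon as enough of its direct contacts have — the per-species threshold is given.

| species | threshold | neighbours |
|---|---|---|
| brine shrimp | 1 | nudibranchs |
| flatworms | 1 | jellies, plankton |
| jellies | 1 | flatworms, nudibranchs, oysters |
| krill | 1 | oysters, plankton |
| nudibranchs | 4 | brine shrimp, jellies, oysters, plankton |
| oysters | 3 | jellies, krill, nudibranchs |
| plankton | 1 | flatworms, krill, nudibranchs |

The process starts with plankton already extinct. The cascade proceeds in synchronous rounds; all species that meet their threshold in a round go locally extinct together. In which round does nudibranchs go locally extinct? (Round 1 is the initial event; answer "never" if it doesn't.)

never

Round 1 — plankton goes locally extinct (initial).
Round 2 — checking thresholds:
  flatworms: 1 of 2 neighbours ≥ 1, goes locally extinct.
  krill: 1 of 2 neighbours ≥ 1, goes locally extinct.
  nudibranchs: 1 of 4 neighbours < 4, below threshold.
Round 3 — checking thresholds:
  jellies: 1 of 3 neighbours ≥ 1, goes locally extinct.
  nudibranchs: 1 of 4 neighbours < 4, below threshold.
  oysters: 1 of 3 neighbours < 3, below threshold.
Round 4 — no new extinctions; cascade stops.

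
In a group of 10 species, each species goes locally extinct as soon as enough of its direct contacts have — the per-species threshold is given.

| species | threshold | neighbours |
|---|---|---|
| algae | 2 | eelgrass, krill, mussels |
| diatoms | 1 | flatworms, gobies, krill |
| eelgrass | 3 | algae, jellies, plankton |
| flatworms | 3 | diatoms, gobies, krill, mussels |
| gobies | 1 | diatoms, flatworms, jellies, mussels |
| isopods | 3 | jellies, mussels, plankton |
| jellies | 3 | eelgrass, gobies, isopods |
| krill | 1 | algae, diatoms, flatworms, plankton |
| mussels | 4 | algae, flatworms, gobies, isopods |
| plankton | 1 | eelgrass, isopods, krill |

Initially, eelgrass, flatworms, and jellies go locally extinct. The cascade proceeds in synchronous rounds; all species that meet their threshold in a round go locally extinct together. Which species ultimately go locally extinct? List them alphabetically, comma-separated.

Round 1 — eelgrass, flatworms, jellies go locally extinct (initial).
Round 2 — checking thresholds:
  algae: 1 of 3 neighbours < 2, not yet.
  diatoms: 1 of 3 neighbours ≥ 1, goes locally extinct.
  gobies: 2 of 4 neighbours ≥ 1, goes locally extinct.
  isopods: 1 of 3 neighbours < 3, not yet.
  krill: 1 of 4 neighbours ≥ 1, goes locally extinct.
  mussels: 1 of 4 neighbours < 4, not yet.
  plankton: 1 of 3 neighbours ≥ 1, goes locally extinct.
Round 3 — checking thresholds:
  algae: 2 of 3 neighbours ≥ 2, goes locally extinct.
  isopods: 2 of 3 neighbours < 3, not yet.
  mussels: 2 of 4 neighbours < 4, not yet.
Round 4 — no new extinctions; cascade stops.

algae, diatoms, eelgrass, flatworms, gobies, jellies, krill, plankton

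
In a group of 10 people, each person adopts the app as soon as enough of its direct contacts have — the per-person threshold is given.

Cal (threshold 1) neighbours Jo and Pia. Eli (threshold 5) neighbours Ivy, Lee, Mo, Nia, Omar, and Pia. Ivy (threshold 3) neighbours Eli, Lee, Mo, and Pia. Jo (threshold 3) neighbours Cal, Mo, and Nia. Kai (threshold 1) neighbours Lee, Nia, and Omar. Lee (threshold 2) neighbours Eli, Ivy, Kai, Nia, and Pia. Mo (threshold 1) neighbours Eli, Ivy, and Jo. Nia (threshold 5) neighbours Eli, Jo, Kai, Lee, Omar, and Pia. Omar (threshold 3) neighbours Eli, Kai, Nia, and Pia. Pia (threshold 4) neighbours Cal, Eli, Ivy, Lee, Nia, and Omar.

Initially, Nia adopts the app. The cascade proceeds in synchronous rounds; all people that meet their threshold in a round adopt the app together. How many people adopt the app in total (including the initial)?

3

Round 1 — Nia adopts the app (initial).
Round 2 — checking thresholds:
  Eli: 1 of 6 neighbours < 5, holds.
  Jo: 1 of 3 neighbours < 3, holds.
  Kai: 1 of 3 neighbours ≥ 1, adopts the app.
  Lee: 1 of 5 neighbours < 2, holds.
  Omar: 1 of 4 neighbours < 3, holds.
  Pia: 1 of 6 neighbours < 4, holds.
Round 3 — checking thresholds:
  Eli: 1 of 6 neighbours < 5, holds.
  Jo: 1 of 3 neighbours < 3, holds.
  Lee: 2 of 5 neighbours ≥ 2, adopts the app.
  Omar: 2 of 4 neighbours < 3, holds.
  Pia: 1 of 6 neighbours < 4, holds.
Round 4 — no new adoptions; cascade stops.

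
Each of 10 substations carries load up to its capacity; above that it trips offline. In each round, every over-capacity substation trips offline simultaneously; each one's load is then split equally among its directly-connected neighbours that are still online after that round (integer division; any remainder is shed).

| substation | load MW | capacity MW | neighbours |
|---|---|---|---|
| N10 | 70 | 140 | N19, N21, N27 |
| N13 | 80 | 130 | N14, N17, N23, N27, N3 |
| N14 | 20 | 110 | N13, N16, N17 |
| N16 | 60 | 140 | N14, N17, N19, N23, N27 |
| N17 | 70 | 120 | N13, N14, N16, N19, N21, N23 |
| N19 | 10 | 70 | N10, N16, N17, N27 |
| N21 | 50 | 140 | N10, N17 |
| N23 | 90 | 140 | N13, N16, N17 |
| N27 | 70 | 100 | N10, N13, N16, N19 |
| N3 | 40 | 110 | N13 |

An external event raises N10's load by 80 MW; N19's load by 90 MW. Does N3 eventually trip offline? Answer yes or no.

no

Round 1 — N10 at 150 > 140; N19 at 100 > 70. N10, N19 trip offline.
  N10 sheds 150 MW to N21, N27: 75 each.
    N21: 50+75 = 125 ≤ 140
    N27: 70+75 = 145 > 100
  N19 sheds 100 MW to N16, N17, N27: 33 each (1 lost).
    N16: 60+33 = 93 ≤ 140
    N17: 70+33 = 103 ≤ 120
    N27: 145+33 = 178 > 100
Round 2 — N27 trips offline.
  N27 sheds 178 MW to N13, N16: 89 each.
    N13: 80+89 = 169 > 130
    N16: 93+89 = 182 > 140
Round 3 — N13, N16 trip offline.
  N13 sheds 169 MW to N14, N17, N23, N3: 42 each (1 lost).
    N14: 20+42 = 62 ≤ 110
    N17: 103+42 = 145 > 120
    N23: 90+42 = 132 ≤ 140
    N3: 40+42 = 82 ≤ 110
  N16 sheds 182 MW to N14, N17, N23: 60 each (2 lost).
    N14: 62+60 = 122 > 110
    N17: 145+60 = 205 > 120
    N23: 132+60 = 192 > 140
Round 4 — N14, N17, N23 trip offline.
  N14 sheds 122 MW: no online neighbours, lost.
  N17 sheds 205 MW to N21: 205 each.
    N21: 125+205 = 330 > 140
  N23 sheds 192 MW: no online neighbours, lost.
Round 5 — N21 trips offline.
  N21 sheds 330 MW: no online neighbours, lost.
No further trips.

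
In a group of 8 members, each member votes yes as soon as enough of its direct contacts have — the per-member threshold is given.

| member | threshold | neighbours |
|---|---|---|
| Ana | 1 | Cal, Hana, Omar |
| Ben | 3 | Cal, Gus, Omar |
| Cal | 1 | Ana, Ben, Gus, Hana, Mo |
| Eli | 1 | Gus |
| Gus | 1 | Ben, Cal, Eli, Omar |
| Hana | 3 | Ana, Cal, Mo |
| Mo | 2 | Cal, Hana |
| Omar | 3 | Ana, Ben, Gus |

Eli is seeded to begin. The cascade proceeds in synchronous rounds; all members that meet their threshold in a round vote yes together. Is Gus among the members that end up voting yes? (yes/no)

Round 1 — Eli votes yes (initial).
Round 2 — checking thresholds:
  Gus: 1 of 4 neighbours ≥ 1, votes yes.
Round 3 — checking thresholds:
  Ben: 1 of 3 neighbours < 3, holds.
  Cal: 1 of 5 neighbours ≥ 1, votes yes.
  Omar: 1 of 3 neighbours < 3, holds.
Round 4 — checking thresholds:
  Ana: 1 of 3 neighbours ≥ 1, votes yes.
  Ben: 2 of 3 neighbours < 3, holds.
  Hana: 1 of 3 neighbours < 3, holds.
  Mo: 1 of 2 neighbours < 2, holds.
  Omar: 1 of 3 neighbours < 3, holds.
Round 5 — no new yes votes; cascade stops.

yes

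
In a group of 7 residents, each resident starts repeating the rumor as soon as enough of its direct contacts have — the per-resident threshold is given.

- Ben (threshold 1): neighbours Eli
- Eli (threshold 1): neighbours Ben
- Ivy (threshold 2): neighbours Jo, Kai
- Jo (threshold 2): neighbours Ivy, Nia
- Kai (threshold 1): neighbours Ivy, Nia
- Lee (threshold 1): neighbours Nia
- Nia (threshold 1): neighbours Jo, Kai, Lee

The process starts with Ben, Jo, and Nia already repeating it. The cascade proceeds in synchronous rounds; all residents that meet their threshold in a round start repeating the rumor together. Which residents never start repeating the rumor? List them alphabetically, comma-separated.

Round 1 — Ben, Jo, Nia start repeating the rumor (initial).
Round 2 — checking thresholds:
  Eli: 1 of 1 neighbours ≥ 1, starts repeating the rumor.
  Ivy: 1 of 2 neighbours < 2, not yet.
  Kai: 1 of 2 neighbours ≥ 1, starts repeating the rumor.
  Lee: 1 of 1 neighbours ≥ 1, starts repeating the rumor.
Round 3 — checking thresholds:
  Ivy: 2 of 2 neighbours ≥ 2, starts repeating the rumor.
Round 4 — no new spreads; cascade stops.

none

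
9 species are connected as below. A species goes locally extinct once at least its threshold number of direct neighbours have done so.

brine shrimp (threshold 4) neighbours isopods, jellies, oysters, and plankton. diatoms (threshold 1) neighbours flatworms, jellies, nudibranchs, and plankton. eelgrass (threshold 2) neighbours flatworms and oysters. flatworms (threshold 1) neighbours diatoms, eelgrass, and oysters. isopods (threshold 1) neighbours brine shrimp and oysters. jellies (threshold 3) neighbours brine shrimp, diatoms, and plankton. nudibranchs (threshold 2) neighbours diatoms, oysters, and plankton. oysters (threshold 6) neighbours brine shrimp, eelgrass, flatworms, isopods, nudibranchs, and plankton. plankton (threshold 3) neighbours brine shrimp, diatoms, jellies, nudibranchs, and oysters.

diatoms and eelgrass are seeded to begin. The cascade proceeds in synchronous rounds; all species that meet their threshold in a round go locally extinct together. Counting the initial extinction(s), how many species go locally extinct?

Round 1 — diatoms, eelgrass go locally extinct (initial).
Round 2 — checking thresholds:
  flatworms: 2 of 3 neighbours ≥ 1, goes locally extinct.
  jellies: 1 of 3 neighbours < 3, holds.
  nudibranchs: 1 of 3 neighbours < 2, holds.
  oysters: 1 of 6 neighbours < 6, holds.
  plankton: 1 of 5 neighbours < 3, holds.
Round 3 — no new extinctions; cascade stops.

3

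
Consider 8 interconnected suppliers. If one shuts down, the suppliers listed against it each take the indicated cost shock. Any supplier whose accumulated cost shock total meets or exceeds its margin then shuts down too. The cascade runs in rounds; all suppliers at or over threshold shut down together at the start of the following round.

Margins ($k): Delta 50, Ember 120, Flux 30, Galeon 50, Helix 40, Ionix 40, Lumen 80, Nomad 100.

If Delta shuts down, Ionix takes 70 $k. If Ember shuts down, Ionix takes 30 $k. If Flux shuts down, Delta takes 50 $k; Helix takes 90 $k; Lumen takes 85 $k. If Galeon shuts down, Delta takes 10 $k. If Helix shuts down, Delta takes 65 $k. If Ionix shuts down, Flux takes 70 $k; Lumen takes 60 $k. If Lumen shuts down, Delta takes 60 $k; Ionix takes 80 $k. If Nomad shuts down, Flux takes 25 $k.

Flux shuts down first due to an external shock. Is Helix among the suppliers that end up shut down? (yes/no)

Round 1 — Flux shuts down (initial).
  Delta: +50 → 50 ≥ 50
  Helix: +90 → 90 ≥ 40
  Lumen: +85 → 85 ≥ 80
Round 2 — Delta, Helix, Lumen shut down.
  Ionix: +70+80 → 150 ≥ 40
Round 3 — Ionix shuts down.
No further shutdowns.

yes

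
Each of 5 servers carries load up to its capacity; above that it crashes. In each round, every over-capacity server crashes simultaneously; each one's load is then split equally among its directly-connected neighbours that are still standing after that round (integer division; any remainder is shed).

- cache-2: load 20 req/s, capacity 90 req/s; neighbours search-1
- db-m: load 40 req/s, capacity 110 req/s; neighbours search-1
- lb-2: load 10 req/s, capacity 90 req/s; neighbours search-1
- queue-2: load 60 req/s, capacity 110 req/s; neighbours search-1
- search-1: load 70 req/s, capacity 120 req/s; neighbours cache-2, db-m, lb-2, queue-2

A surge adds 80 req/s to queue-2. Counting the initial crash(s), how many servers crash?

Round 1 — queue-2 at 140 > 110. queue-2 crashes.
  queue-2 sheds 140 req/s to search-1: 140 each.
    search-1: 70+140 = 210 > 120
Round 2 — search-1 crashes.
  search-1 sheds 210 req/s to cache-2, db-m, lb-2: 70 each.
    cache-2: 20+70 = 90 ≤ 90
    db-m: 40+70 = 110 ≤ 110
    lb-2: 10+70 = 80 ≤ 90
No further crashes.

2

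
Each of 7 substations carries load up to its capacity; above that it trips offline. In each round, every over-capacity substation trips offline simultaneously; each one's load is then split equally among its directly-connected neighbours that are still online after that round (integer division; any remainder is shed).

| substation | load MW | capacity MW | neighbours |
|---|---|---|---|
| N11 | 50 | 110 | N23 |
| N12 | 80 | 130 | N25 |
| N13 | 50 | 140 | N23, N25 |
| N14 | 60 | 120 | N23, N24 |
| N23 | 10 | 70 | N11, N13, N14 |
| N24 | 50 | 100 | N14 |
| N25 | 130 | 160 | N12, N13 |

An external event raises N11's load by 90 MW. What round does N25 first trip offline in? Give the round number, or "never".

Round 1 — N11 at 140 > 110. N11 trips offline.
  N11 sheds 140 MW to N23: 140 each.
    N23: 10+140 = 150 > 70
Round 2 — N23 trips offline.
  N23 sheds 150 MW to N13, N14: 75 each.
    N13: 50+75 = 125 ≤ 140
    N14: 60+75 = 135 > 120
Round 3 — N14 trips offline.
  N14 sheds 135 MW to N24: 135 each.
    N24: 50+135 = 185 > 100
Round 4 — N24 trips offline.
  N24 sheds 185 MW: no online neighbours, lost.
No further trips.

never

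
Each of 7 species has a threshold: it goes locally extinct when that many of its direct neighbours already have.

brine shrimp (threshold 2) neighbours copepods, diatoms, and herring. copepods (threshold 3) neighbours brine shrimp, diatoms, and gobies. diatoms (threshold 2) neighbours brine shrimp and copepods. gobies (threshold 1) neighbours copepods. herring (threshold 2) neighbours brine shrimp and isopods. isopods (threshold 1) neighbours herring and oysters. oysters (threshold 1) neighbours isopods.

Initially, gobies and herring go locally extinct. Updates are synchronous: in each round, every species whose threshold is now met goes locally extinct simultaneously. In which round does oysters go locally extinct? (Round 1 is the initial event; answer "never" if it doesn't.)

3

Round 1 — gobies, herring go locally extinct (initial).
Round 2 — checking thresholds:
  brine shrimp: 1 of 3 neighbours < 2, holds.
  copepods: 1 of 3 neighbours < 3, holds.
  isopods: 1 of 2 neighbours ≥ 1, goes locally extinct.
Round 3 — checking thresholds:
  brine shrimp: 1 of 3 neighbours < 2, holds.
  copepods: 1 of 3 neighbours < 3, holds.
  oysters: 1 of 1 neighbours ≥ 1, goes locally extinct.
Round 4 — no new extinctions; cascade stops.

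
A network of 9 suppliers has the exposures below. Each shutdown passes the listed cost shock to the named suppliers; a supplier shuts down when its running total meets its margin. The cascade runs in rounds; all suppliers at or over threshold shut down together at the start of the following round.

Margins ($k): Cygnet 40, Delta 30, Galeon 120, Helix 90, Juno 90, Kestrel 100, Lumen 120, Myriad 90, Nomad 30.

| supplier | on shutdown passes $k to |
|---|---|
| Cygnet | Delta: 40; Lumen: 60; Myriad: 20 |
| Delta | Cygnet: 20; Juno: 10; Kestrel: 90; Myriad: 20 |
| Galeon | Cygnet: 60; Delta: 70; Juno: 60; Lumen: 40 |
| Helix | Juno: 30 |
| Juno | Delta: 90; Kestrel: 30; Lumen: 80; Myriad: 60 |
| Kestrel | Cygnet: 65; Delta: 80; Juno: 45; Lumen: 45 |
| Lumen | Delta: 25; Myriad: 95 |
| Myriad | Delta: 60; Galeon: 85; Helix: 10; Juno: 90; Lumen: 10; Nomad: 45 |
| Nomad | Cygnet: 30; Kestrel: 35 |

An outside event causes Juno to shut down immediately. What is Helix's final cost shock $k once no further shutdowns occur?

Round 1 — Juno shuts down (initial).
  Delta: +90 → 90 ≥ 30
  Kestrel: +30 → 30 < 100
  Lumen: +80 → 80 < 120
  Myriad: +60 → 60 < 90
Round 2 — Delta shuts down.
  Cygnet: +20 → 20 < 40
  Kestrel: +90 → 120 ≥ 100
  Myriad: +20 → 80 < 90
Round 3 — Kestrel shuts down.
  Cygnet: +65 → 85 ≥ 40
  Lumen: +45 → 125 ≥ 120
Round 4 — Cygnet, Lumen shut down.
  Myriad: +20+95 → 195 ≥ 90
Round 5 — Myriad shuts down.
  Galeon: +85 → 85 < 120
  Helix: +10 → 10 < 90
  Nomad: +45 → 45 ≥ 30
Round 6 — Nomad shuts down.
No further shutdowns.

10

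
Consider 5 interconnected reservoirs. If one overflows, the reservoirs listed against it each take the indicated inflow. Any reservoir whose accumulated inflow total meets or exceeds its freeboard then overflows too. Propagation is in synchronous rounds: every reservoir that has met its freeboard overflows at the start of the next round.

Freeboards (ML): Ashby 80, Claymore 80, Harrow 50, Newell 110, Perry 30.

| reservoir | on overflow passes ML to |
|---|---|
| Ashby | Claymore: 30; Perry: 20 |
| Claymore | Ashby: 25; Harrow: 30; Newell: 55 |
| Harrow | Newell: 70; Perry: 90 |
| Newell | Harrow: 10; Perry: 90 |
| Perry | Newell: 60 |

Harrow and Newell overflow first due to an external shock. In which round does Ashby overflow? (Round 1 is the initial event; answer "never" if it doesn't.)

never

Round 1 — Harrow, Newell overflow (initial).
  Perry: +90+90 → 180 ≥ 30
Round 2 — Perry overflows.
No further overflows.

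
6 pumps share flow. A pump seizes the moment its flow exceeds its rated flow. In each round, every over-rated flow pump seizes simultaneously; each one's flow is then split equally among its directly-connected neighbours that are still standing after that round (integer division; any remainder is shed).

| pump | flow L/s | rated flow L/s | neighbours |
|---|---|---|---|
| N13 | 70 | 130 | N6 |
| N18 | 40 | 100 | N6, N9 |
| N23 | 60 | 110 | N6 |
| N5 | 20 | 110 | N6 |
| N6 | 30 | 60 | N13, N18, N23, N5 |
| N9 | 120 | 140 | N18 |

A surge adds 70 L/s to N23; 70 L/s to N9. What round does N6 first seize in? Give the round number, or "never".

Round 1 — N23 at 130 > 110; N9 at 190 > 140. N23, N9 seize.
  N23 sheds 130 L/s to N6: 130 each.
    N6: 30+130 = 160 > 60
  N9 sheds 190 L/s to N18: 190 each.
    N18: 40+190 = 230 > 100
Round 2 — N18, N6 seize.
  N18 sheds 230 L/s: no online neighbours, lost.
  N6 sheds 160 L/s to N13, N5: 80 each.
    N13: 70+80 = 150 > 130
    N5: 20+80 = 100 ≤ 110
Round 3 — N13 seizes.
  N13 sheds 150 L/s: no online neighbours, lost.
No further seizures.

2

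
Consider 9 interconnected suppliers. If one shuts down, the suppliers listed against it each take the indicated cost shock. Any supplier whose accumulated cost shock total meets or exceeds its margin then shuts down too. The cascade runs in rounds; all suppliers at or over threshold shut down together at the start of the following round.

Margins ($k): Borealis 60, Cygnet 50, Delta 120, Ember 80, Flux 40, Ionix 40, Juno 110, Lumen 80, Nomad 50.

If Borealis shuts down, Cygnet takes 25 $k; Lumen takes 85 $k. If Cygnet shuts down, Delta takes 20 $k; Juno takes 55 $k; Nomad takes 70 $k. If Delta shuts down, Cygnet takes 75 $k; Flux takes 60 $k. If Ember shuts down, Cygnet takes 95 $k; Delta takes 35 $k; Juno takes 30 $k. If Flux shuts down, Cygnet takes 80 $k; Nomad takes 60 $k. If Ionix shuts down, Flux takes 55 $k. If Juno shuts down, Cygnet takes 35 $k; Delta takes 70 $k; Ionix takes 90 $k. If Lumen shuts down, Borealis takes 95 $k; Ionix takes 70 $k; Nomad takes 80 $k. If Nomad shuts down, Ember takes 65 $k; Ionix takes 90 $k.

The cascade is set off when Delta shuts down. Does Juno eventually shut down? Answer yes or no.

Round 1 — Delta shuts down (initial).
  Cygnet: +75 → 75 ≥ 50
  Flux: +60 → 60 ≥ 40
Round 2 — Cygnet, Flux shut down.
  Juno: +55 → 55 < 110
  Nomad: +70+60 → 130 ≥ 50
Round 3 — Nomad shuts down.
  Ember: +65 → 65 < 80
  Ionix: +90 → 90 ≥ 40
Round 4 — Ionix shuts down.
No further shutdowns.

no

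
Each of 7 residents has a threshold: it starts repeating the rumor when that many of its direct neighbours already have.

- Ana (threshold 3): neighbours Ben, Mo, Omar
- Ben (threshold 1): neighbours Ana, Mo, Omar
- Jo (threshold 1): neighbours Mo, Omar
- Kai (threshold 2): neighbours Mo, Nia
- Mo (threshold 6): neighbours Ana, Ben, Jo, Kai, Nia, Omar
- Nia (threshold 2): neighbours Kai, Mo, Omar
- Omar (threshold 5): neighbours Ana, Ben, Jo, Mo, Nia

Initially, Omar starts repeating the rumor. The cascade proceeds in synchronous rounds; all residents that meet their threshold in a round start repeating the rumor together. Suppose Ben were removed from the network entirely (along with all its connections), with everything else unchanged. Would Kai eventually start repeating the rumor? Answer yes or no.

With Ben removed:
Round 1 — Omar starts repeating the rumor (initial).
Round 2 — checking thresholds:
  Ana: 1 of 2 neighbours < 3, not yet.
  Jo: 1 of 2 neighbours ≥ 1, starts repeating the rumor.
  Mo: 1 of 5 neighbours < 6, not yet.
  Nia: 1 of 3 neighbours < 2, not yet.
Round 3 — no new spreads; cascade stops.

no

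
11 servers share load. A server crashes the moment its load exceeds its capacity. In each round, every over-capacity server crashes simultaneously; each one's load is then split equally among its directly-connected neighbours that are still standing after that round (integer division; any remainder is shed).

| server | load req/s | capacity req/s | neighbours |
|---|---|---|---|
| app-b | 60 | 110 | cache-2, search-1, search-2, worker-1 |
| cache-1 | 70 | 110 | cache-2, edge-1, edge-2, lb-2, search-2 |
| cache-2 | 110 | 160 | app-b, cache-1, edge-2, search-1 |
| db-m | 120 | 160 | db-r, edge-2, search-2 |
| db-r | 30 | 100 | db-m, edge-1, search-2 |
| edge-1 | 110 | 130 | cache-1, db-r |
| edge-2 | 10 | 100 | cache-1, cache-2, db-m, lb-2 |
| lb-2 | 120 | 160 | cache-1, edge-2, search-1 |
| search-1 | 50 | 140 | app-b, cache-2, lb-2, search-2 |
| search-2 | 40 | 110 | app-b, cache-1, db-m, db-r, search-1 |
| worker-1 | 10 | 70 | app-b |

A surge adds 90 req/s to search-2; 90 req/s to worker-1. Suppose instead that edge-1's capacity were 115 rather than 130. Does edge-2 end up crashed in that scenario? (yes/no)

With edge-1's capacity at 115:
Round 1 — search-2 at 130 > 110; worker-1 at 100 > 70. search-2, worker-1 crash.
  search-2 sheds 130 req/s to app-b, cache-1, db-m, db-r, search-1: 26 each.
    app-b: 60+26 = 86 ≤ 110
    cache-1: 70+26 = 96 ≤ 110
    db-m: 120+26 = 146 ≤ 160
    db-r: 30+26 = 56 ≤ 100
    search-1: 50+26 = 76 ≤ 140
  worker-1 sheds 100 req/s to app-b: 100 each.
    app-b: 86+100 = 186 > 110
Round 2 — app-b crashes.
  app-b sheds 186 req/s to cache-2, search-1: 93 each.
    cache-2: 110+93 = 203 > 160
    search-1: 76+93 = 169 > 140
Round 3 — cache-2, search-1 crash.
  cache-2 sheds 203 req/s to cache-1, edge-2: 101 each (1 lost).
    cache-1: 96+101 = 197 > 110
    edge-2: 10+101 = 111 > 100
  search-1 sheds 169 req/s to lb-2: 169 each.
    lb-2: 120+169 = 289 > 160
Round 4 — cache-1, edge-2, lb-2 crash.
  cache-1 sheds 197 req/s to edge-1: 197 each.
    edge-1: 110+197 = 307 > 115
  edge-2 sheds 111 req/s to db-m: 111 each.
    db-m: 146+111 = 257 > 160
  lb-2 sheds 289 req/s: no online neighbours, lost.
Round 5 — db-m, edge-1 crash.
  db-m sheds 257 req/s to db-r: 257 each.
    db-r: 56+257 = 313 > 100
  edge-1 sheds 307 req/s to db-r: 307 each.
    db-r: 313+307 = 620 > 100
Round 6 — db-r crashes.
  db-r sheds 620 req/s: no online neighbours, lost.
No further crashes.

yes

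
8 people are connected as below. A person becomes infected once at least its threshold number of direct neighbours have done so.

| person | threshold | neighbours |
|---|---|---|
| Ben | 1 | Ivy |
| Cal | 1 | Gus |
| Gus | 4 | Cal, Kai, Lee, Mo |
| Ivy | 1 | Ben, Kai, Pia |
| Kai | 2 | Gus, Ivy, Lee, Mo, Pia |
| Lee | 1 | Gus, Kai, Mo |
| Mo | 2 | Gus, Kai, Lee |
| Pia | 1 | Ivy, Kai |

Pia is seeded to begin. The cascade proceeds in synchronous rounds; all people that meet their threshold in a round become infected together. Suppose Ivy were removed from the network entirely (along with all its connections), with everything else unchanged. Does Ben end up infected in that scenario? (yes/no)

no

With Ivy removed:
Round 1 — Pia becomes infected (initial).
Round 2 — no new infections; cascade stops.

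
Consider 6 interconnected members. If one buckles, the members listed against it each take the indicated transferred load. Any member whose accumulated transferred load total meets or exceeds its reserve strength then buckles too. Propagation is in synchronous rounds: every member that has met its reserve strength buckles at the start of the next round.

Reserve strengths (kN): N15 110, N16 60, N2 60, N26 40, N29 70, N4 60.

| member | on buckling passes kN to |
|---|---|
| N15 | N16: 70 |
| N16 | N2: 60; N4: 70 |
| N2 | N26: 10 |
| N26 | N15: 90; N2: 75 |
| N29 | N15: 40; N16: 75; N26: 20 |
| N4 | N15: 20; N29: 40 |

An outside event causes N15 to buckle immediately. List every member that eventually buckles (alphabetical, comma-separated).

Round 1 — N15 buckles (initial).
  N16: +70 → 70 ≥ 60
Round 2 — N16 buckles.
  N2: +60 → 60 ≥ 60
  N4: +70 → 70 ≥ 60
Round 3 — N2, N4 buckle.
  N26: +10 → 10 < 40
  N29: +40 → 40 < 70
No further bucklings.

N15, N16, N2, N4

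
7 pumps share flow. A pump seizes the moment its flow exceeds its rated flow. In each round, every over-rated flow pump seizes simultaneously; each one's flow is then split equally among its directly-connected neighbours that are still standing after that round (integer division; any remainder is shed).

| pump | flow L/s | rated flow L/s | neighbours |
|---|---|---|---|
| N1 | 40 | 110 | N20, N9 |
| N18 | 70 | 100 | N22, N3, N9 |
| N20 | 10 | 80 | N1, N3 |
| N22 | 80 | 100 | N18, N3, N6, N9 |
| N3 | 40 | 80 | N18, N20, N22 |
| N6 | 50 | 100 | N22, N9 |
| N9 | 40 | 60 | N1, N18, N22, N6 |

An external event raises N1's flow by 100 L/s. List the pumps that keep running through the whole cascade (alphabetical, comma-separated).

Round 1 — N1 at 140 > 110. N1 seizes.
  N1 sheds 140 L/s to N20, N9: 70 each.
    N20: 10+70 = 80 ≤ 80
    N9: 40+70 = 110 > 60
Round 2 — N9 seizes.
  N9 sheds 110 L/s to N18, N22, N6: 36 each (2 lost).
    N18: 70+36 = 106 > 100
    N22: 80+36 = 116 > 100
    N6: 50+36 = 86 ≤ 100
Round 3 — N18, N22 seize.
  N18 sheds 106 L/s to N3: 106 each.
    N3: 40+106 = 146 > 80
  N22 sheds 116 L/s to N3, N6: 58 each.
    N3: 146+58 = 204 > 80
    N6: 86+58 = 144 > 100
Round 4 — N3, N6 seize.
  N3 sheds 204 L/s to N20: 204 each.
    N20: 80+204 = 284 > 80
  N6 sheds 144 L/s: no online neighbours, lost.
Round 5 — N20 seizes.
  N20 sheds 284 L/s: no online neighbours, lost.
No further seizures.

none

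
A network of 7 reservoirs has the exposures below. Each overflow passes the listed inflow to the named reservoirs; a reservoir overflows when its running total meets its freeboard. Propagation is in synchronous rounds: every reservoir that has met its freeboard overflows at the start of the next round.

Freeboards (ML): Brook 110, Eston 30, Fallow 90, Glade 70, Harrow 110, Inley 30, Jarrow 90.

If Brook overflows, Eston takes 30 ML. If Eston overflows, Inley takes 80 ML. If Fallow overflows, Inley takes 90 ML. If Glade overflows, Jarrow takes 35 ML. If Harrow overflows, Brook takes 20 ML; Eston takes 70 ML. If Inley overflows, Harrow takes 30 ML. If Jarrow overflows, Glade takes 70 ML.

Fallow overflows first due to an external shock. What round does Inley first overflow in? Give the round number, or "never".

2

Round 1 — Fallow overflows (initial).
  Inley: +90 → 90 ≥ 30
Round 2 — Inley overflows.
  Harrow: +30 → 30 < 110
No further overflows.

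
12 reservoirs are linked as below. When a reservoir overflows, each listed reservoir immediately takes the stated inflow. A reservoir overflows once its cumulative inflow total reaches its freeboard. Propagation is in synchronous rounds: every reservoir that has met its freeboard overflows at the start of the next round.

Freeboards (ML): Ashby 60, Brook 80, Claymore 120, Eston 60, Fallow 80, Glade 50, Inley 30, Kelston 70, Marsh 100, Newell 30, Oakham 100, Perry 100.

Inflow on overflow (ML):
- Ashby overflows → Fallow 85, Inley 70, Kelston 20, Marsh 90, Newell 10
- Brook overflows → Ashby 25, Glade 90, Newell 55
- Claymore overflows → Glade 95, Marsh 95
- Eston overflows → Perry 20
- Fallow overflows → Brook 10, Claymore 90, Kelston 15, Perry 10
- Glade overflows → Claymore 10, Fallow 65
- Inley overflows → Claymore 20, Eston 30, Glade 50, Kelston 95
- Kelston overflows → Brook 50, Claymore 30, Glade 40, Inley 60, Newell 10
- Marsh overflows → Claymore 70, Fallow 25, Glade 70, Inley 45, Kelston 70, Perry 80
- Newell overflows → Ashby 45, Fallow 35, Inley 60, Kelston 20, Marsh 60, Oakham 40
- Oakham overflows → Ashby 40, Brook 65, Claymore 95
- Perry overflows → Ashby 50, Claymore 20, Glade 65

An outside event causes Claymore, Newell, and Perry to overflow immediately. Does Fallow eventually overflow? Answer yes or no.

Round 1 — Claymore, Newell, Perry overflow (initial).
  Ashby: +45+50 → 95 ≥ 60
  Fallow: +35 → 35 < 80
  Glade: +95+65 → 160 ≥ 50
  Inley: +60 → 60 ≥ 30
  Kelston: +20 → 20 < 70
  Marsh: +95+60 → 155 ≥ 100
  Oakham: +40 → 40 < 100
Round 2 — Ashby, Glade, Inley, Marsh overflow.
  Eston: +30 → 30 < 60
  Fallow: +85+65+25 → 210 ≥ 80
  Kelston: +20+95+70 → 205 ≥ 70
Round 3 — Fallow, Kelston overflow.
  Brook: +10+50 → 60 < 80
No further overflows.

yes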